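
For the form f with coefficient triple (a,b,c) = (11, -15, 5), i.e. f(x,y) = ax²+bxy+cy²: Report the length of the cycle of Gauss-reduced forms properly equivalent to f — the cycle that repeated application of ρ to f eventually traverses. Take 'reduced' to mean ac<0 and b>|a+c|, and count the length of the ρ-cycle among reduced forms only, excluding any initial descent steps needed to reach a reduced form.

D = 5, ⌊√D⌋ = 2
descent: ρ → (5,5,1)
descent: ρ → (1,1,-1)  [lands on river]
river: ρ → (-1,1,1)
ρ-cycle length = 2 (tail of 2 descent steps not counted)

2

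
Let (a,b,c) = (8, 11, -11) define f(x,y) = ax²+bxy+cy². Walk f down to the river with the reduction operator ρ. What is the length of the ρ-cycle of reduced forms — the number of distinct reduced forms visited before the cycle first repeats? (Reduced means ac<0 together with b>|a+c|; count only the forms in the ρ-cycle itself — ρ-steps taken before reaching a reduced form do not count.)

D = 473, ⌊√D⌋ = 21
river: ρ → (-11,11,8)
river: ρ → (8,21,-1)
river: ρ → (-1,21,8)
river: ρ → (8,11,-11)
ρ-cycle length = 4 (tail of 0 descent steps not counted)

4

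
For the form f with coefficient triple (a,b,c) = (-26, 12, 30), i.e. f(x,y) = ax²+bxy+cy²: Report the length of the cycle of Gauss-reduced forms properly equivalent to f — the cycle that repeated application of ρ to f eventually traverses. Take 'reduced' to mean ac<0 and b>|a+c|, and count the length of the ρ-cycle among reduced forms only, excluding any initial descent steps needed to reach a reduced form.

D = 3264, ⌊√D⌋ = 57
river: ρ → (30,48,-8)
river: ρ → (-8,48,30)
river: ρ → (30,12,-26)
river: ρ → (-26,40,16)
river: ρ → (16,56,-2)
river: ρ → (-2,56,16)
river: ρ → (16,40,-26)
river: ρ → (-26,12,30)
ρ-cycle length = 8 (tail of 0 descent steps not counted)

8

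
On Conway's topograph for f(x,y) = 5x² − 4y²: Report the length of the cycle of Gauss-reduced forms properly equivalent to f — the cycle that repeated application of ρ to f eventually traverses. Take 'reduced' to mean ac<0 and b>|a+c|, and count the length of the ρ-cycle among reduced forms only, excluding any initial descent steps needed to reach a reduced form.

D = 80, ⌊√D⌋ = 8
descent: ρ → (-4,8,1)  [lands on river]
river: ρ → (1,8,-4)
ρ-cycle length = 2 (tail of 1 descent step not counted)

2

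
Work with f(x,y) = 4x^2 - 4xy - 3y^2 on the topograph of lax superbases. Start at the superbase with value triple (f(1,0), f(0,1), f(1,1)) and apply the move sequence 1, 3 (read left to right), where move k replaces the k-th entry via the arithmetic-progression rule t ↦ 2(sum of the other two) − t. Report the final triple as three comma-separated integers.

start (4,-3,-3) = (f(1,0),f(0,1),f(1,1))
replace slot 1: 2·((-3)+(-3)) − 4 = -16 → (-16,-3,-3)
replace slot 3: 2·((-16)+(-3)) − (-3) = -35 → (-16,-3,-35)

-16,-3,-35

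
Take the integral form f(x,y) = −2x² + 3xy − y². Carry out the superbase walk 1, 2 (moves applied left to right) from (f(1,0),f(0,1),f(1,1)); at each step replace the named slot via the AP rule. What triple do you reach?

start (-2,-1,0) = (f(1,0),f(0,1),f(1,1))
replace slot 1: 2·((-1)+0) − (-2) = 0 → (0,-1,0)
replace slot 2: 2·(0+0) − (-1) = 1 → (0,1,0)

0,1,0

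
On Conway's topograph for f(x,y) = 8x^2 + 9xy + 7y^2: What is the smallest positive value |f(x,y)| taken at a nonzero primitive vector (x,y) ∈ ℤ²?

translate: b→-7 (≡9 mod 16), so (8,9,7)→(8,-7,6)
flip: (8,-7,6)→(6,7,8)
translate: b→-5 (≡7 mod 12), so (6,7,8)→(6,-5,7)
reduced (well bottom): (6,-5,7) with a≤c, −a<b≤a
well minimum = a = 6

6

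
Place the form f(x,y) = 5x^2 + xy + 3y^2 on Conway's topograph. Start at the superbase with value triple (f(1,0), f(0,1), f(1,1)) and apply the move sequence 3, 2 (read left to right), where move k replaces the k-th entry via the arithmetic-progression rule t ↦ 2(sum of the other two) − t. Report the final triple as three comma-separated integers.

start (5,3,9) = (f(1,0),f(0,1),f(1,1))
replace slot 3: 2·(5+3) − 9 = 7 → (5,3,7)
replace slot 2: 2·(5+7) − 3 = 21 → (5,21,7)

5,21,7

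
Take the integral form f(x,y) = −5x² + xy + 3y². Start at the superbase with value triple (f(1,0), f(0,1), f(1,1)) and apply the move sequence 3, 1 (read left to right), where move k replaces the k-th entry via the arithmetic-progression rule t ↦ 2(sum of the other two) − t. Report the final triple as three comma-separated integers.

start (-5,3,-1) = (f(1,0),f(0,1),f(1,1))
replace slot 3: 2·((-5)+3) − (-1) = -3 → (-5,3,-3)
replace slot 1: 2·(3+(-3)) − (-5) = 5 → (5,3,-3)

5,3,-3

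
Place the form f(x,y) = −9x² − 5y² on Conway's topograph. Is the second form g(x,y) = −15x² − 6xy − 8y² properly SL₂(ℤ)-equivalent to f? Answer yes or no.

D₁ = -180, D₂ = -444
discriminants differ ⇒ not SL₂(ℤ)-equivalent

no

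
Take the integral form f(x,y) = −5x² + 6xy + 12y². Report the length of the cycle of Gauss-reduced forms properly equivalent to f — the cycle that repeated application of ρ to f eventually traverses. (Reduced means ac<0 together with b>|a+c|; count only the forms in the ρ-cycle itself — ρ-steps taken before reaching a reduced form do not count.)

D = 276, ⌊√D⌋ = 16
descent: ρ → (12,-6,-5)
descent: ρ → (-5,16,1)  [lands on river]
river: ρ → (1,16,-5)
river: ρ → (-5,14,4)
river: ρ → (4,10,-11)
river: ρ → (-11,12,3)
river: ρ → (3,12,-11)
river: ρ → (-11,10,4)
river: ρ → (4,14,-5)
ρ-cycle length = 8 (tail of 2 descent steps not counted)

8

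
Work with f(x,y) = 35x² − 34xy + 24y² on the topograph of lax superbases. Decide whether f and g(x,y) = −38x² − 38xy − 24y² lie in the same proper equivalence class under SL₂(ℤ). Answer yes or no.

D₁ = -2204, D₂ = -2204
f: flip: (35,-34,24)→(24,34,35)
f: translate: b→-14 (≡34 mod 48), so (24,34,35)→(24,-14,25)
f: reduced (well bottom): (24,-14,25) with a≤c, −a<b≤a
g is negative-definite; reduce −g:
−g: flip: (38,38,24)→(24,-38,38)
−g: translate: b→10 (≡-38 mod 48), so (24,-38,38)→(24,10,24)
−g: reduced (well bottom): (24,10,24) with a≤c, −a<b≤a
flip sign back: reduced form of g is (-24,-10,-24)
reduced forms (24, -14, 25) vs (-24, -10, -24) ⇒ inequivalent

no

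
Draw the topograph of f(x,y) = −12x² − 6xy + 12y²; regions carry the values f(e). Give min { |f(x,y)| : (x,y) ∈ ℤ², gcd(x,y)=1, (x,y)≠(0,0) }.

descent: ρ → (12,6,-12)  [lands on river]
river: ρ → (-12,18,6)
river: ρ → (6,18,-12)
river: ρ → (-12,6,12)
river: ρ → (12,18,-6)
river: ρ → (-6,18,12)
closes: descent 1, river 6
min |a| on river = 6

6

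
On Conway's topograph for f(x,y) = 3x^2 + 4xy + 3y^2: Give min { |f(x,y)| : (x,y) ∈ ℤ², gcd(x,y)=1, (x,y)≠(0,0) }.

translate: b→-2 (≡4 mod 6), so (3,4,3)→(3,-2,2)
flip: (3,-2,2)→(2,2,3)
reduced (well bottom): (2,2,3) with a≤c, −a<b≤a
well minimum = a = 2

2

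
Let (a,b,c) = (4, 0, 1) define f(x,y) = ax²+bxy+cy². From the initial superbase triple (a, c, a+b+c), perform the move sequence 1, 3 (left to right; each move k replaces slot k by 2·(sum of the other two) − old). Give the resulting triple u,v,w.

start (4,1,5) = (f(1,0),f(0,1),f(1,1))
replace slot 1: 2·(1+5) − 4 = 8 → (8,1,5)
replace slot 3: 2·(8+1) − 5 = 13 → (8,1,13)

8,1,13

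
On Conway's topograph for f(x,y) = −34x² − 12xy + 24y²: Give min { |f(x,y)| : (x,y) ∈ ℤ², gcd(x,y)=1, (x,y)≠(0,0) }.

descent: ρ → (24,12,-34)  [lands on river]
river: ρ → (-34,56,2)
river: ρ → (2,56,-34)
river: ρ → (-34,12,24)
river: ρ → (24,36,-22)
river: ρ → (-22,52,8)
river: ρ → (8,44,-46)
river: ρ → (-46,48,6)
river: ρ → (6,48,-46)
river: ρ → (-46,44,8)
river: ρ → (8,52,-22)
river: ρ → (-22,36,24)
closes: descent 1, river 12
min |a| on river = 2

2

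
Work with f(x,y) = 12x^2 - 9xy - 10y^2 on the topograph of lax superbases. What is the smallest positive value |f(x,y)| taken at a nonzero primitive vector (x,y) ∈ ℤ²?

descent: ρ → (-10,9,12)  [lands on river]
river: ρ → (12,15,-7)
river: ρ → (-7,13,14)
river: ρ → (14,15,-6)
river: ρ → (-6,21,5)
river: ρ → (5,19,-10)
river: ρ → (-10,21,3)
river: ρ → (3,21,-10)
river: ρ → (-10,19,5)
river: ρ → (5,21,-6)
river: ρ → (-6,15,14)
river: ρ → (14,13,-7)
river: ρ → (-7,15,12)
river: ρ → (12,9,-10)
river: ρ → (-10,11,11)
river: ρ → (11,11,-10)
closes: descent 1, river 16
min |a| on river = 3

3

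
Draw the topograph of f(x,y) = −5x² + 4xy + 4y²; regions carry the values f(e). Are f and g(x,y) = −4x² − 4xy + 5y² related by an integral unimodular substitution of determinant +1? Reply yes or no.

D₁ = 96, D₂ = 96
river cycle of f (length 4): (4, 4, -5), (-5, 6, 3), (3, 6, -5), (-5, 4, 4)
river cycle of g (length 4): (5, 4, -4), (-4, 4, 5), (5, 6, -3), (-3, 6, 5)
cycles differ ⇒ inequivalent

no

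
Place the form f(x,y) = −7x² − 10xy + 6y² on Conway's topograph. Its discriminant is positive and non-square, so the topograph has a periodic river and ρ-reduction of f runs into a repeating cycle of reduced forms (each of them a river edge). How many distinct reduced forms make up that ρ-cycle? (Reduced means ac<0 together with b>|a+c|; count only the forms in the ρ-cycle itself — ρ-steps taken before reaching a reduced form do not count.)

D = 268, ⌊√D⌋ = 16
descent: ρ → (6,10,-7)  [lands on river]
river: ρ → (-7,4,9)
river: ρ → (9,14,-2)
river: ρ → (-2,14,9)
river: ρ → (9,4,-7)
river: ρ → (-7,10,6)
river: ρ → (6,14,-3)
river: ρ → (-3,16,1)
river: ρ → (1,16,-3)
river: ρ → (-3,14,6)
ρ-cycle length = 10 (tail of 1 descent step not counted)

10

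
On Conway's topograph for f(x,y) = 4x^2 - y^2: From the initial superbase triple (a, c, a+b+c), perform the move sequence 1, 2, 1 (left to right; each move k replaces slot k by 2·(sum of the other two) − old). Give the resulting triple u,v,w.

start (4,-1,3) = (f(1,0),f(0,1),f(1,1))
replace slot 1: 2·((-1)+3) − 4 = 0 → (0,-1,3)
replace slot 2: 2·(0+3) − (-1) = 7 → (0,7,3)
replace slot 1: 2·(7+3) − 0 = 20 → (20,7,3)

20,7,3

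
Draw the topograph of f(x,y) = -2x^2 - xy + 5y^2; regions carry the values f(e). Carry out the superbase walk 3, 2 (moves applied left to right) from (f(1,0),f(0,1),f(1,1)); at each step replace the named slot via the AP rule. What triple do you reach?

start (-2,5,2) = (f(1,0),f(0,1),f(1,1))
replace slot 3: 2·((-2)+5) − 2 = 4 → (-2,5,4)
replace slot 2: 2·((-2)+4) − 5 = -1 → (-2,-1,4)

-2,-1,4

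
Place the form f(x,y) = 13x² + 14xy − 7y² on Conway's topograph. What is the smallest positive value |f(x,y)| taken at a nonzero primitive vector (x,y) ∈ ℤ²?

river: ρ → (-7,14,13)
river: ρ → (13,12,-8)
river: ρ → (-8,20,5)
river: ρ → (5,20,-8)
river: ρ → (-8,12,13)
river: ρ → (13,14,-7)
closes: descent 0, river 6
min |a| on river = 5

5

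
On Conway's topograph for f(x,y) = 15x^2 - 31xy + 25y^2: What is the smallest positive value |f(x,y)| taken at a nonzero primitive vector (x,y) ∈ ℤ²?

translate: b→-1 (≡-31 mod 30), so (15,-31,25)→(15,-1,9)
flip: (15,-1,9)→(9,1,15)
reduced (well bottom): (9,1,15) with a≤c, −a<b≤a
well minimum = a = 9

9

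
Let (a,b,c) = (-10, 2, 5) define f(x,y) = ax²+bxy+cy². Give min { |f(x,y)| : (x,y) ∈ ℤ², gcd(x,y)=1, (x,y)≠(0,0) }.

descent: ρ → (5,8,-7)  [lands on river]
river: ρ → (-7,6,6)
river: ρ → (6,6,-7)
river: ρ → (-7,8,5)
river: ρ → (5,12,-3)
river: ρ → (-3,12,5)
closes: descent 1, river 6
min |a| on river = 3

3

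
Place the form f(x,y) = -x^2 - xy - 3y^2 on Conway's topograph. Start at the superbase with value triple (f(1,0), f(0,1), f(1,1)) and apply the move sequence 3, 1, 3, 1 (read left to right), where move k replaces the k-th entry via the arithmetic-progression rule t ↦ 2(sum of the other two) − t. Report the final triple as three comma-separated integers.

start (-1,-3,-5) = (f(1,0),f(0,1),f(1,1))
replace slot 3: 2·((-1)+(-3)) − (-5) = -3 → (-1,-3,-3)
replace slot 1: 2·((-3)+(-3)) − (-1) = -11 → (-11,-3,-3)
replace slot 3: 2·((-11)+(-3)) − (-3) = -25 → (-11,-3,-25)
replace slot 1: 2·((-3)+(-25)) − (-11) = -45 → (-45,-3,-25)

-45,-3,-25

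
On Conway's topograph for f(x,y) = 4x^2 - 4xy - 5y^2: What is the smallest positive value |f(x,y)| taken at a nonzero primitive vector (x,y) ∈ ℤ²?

descent: ρ → (-5,4,4)  [lands on river]
river: ρ → (4,4,-5)
river: ρ → (-5,6,3)
river: ρ → (3,6,-5)
closes: descent 1, river 4
min |a| on river = 3

3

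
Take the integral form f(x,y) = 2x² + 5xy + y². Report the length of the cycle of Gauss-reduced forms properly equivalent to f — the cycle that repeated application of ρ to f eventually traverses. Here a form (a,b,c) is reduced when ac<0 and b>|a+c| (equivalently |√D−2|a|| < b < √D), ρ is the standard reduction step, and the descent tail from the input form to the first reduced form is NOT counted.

D = 17, ⌊√D⌋ = 4
descent: ρ → (1,3,-2)  [lands on river]
river: ρ → (-2,1,2)
river: ρ → (2,3,-1)
river: ρ → (-1,3,2)
river: ρ → (2,1,-2)
river: ρ → (-2,3,1)
ρ-cycle length = 6 (tail of 1 descent step not counted)

6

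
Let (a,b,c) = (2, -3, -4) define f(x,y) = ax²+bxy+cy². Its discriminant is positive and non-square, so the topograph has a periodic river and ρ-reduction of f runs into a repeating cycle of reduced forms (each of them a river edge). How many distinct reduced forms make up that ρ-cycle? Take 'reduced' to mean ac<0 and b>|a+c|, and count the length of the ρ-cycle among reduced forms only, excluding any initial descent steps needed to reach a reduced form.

D = 41, ⌊√D⌋ = 6
descent: ρ → (-4,3,2)  [lands on river]
river: ρ → (2,5,-2)
river: ρ → (-2,3,4)
river: ρ → (4,5,-1)
river: ρ → (-1,5,4)
river: ρ → (4,3,-2)
river: ρ → (-2,5,2)
river: ρ → (2,3,-4)
river: ρ → (-4,5,1)
river: ρ → (1,5,-4)
ρ-cycle length = 10 (tail of 1 descent step not counted)

10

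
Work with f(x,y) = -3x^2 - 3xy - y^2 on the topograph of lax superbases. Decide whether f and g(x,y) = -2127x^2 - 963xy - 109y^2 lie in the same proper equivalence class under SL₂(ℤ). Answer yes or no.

D₁ = -3, D₂ = -3
f is negative-definite; reduce −f:
−f: flip: (3,3,1)→(1,-3,3)
−f: translate: b→1 (≡-3 mod 2), so (1,-3,3)→(1,1,1)
−f: reduced (well bottom): (1,1,1) with a≤c, −a<b≤a
flip sign back: reduced form of f is (-1,-1,-1)
g is negative-definite; reduce −g:
−g: flip: (2127,963,109)→(109,-963,2127)
−g: translate: b→-91 (≡-963 mod 218), so (109,-963,2127)→(109,-91,19)
−g: flip: (109,-91,19)→(19,91,109)
−g: translate: b→15 (≡91 mod 38), so (19,91,109)→(19,15,3)
−g: flip: (19,15,3)→(3,-15,19)
−g: translate: b→3 (≡-15 mod 6), so (3,-15,19)→(3,3,1)
−g: flip: (3,3,1)→(1,-3,3)
−g: translate: b→1 (≡-3 mod 2), so (1,-3,3)→(1,1,1)
−g: reduced (well bottom): (1,1,1) with a≤c, −a<b≤a
flip sign back: reduced form of g is (-1,-1,-1)
reduced forms (-1, -1, -1) vs (-1, -1, -1) ⇒ equivalent

yes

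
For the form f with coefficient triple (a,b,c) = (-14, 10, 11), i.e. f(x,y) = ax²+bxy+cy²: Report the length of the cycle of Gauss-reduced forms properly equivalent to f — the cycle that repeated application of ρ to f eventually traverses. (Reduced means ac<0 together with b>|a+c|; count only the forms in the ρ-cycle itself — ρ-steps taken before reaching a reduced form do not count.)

D = 716, ⌊√D⌋ = 26
river: ρ → (11,12,-13)
river: ρ → (-13,14,10)
river: ρ → (10,26,-1)
river: ρ → (-1,26,10)
river: ρ → (10,14,-13)
river: ρ → (-13,12,11)
river: ρ → (11,10,-14)
river: ρ → (-14,18,7)
river: ρ → (7,24,-5)
river: ρ → (-5,26,2)
river: ρ → (2,26,-5)
river: ρ → (-5,24,7)
river: ρ → (7,18,-14)
river: ρ → (-14,10,11)
ρ-cycle length = 14 (tail of 0 descent steps not counted)

14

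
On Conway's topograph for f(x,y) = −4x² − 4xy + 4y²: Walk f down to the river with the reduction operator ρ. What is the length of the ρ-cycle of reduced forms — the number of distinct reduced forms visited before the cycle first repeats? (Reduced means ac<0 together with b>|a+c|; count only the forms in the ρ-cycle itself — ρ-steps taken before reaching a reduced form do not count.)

D = 80, ⌊√D⌋ = 8
descent: ρ → (4,4,-4)  [lands on river]
river: ρ → (-4,4,4)
ρ-cycle length = 2 (tail of 1 descent step not counted)

2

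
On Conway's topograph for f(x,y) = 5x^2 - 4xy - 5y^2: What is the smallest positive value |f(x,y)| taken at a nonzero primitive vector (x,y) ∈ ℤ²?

descent: ρ → (-5,4,5)  [lands on river]
river: ρ → (5,6,-4)
river: ρ → (-4,10,1)
river: ρ → (1,10,-4)
river: ρ → (-4,6,5)
river: ρ → (5,4,-5)
river: ρ → (-5,6,4)
river: ρ → (4,10,-1)
river: ρ → (-1,10,4)
river: ρ → (4,6,-5)
closes: descent 1, river 10
min |a| on river = 1

1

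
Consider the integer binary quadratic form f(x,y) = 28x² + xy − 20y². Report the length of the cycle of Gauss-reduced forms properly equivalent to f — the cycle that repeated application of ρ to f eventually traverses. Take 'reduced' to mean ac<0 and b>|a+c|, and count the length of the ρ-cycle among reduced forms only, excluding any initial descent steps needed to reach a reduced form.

D = 2241, ⌊√D⌋ = 47
descent: ρ → (-20,39,9)  [lands on river]
river: ρ → (9,33,-32)
river: ρ → (-32,31,10)
river: ρ → (10,29,-35)
river: ρ → (-35,41,4)
river: ρ → (4,47,-2)
river: ρ → (-2,45,27)
river: ρ → (27,9,-20)
river: ρ → (-20,31,16)
river: ρ → (16,33,-18)
river: ρ → (-18,39,10)
river: ρ → (10,41,-14)
river: ρ → (-14,43,7)
river: ρ → (7,41,-20)
ρ-cycle length = 14 (tail of 1 descent step not counted)

14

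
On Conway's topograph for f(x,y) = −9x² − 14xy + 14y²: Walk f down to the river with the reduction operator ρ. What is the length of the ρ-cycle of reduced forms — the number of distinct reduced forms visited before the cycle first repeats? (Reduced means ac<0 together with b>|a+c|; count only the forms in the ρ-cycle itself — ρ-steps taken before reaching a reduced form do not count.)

D = 700, ⌊√D⌋ = 26
descent: ρ → (14,14,-9)  [lands on river]
river: ρ → (-9,22,6)
river: ρ → (6,26,-1)
river: ρ → (-1,26,6)
river: ρ → (6,22,-9)
river: ρ → (-9,14,14)
ρ-cycle length = 6 (tail of 1 descent step not counted)

6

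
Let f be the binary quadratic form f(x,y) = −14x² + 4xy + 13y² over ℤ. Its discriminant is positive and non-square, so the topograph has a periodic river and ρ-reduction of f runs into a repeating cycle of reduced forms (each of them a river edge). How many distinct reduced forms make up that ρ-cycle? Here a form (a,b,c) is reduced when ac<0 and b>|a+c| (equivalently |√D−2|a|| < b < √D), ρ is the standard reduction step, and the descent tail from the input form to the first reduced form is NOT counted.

D = 744, ⌊√D⌋ = 27
river: ρ → (13,22,-5)
river: ρ → (-5,18,21)
river: ρ → (21,24,-2)
river: ρ → (-2,24,21)
river: ρ → (21,18,-5)
river: ρ → (-5,22,13)
river: ρ → (13,4,-14)
river: ρ → (-14,24,3)
river: ρ → (3,24,-14)
river: ρ → (-14,4,13)
ρ-cycle length = 10 (tail of 0 descent steps not counted)

10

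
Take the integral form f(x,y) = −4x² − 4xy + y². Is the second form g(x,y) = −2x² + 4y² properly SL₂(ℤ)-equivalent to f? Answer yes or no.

D₁ = 32, D₂ = 32
river cycle of f (length 2): (1, 4, -4), (-4, 4, 1)
river cycle of g (length 2): (-2, 4, 2), (2, 4, -2)
cycles differ ⇒ inequivalent

no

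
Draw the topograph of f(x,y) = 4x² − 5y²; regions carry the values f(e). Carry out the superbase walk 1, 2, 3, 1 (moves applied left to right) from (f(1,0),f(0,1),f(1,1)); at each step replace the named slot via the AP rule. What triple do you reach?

start (4,-5,-1) = (f(1,0),f(0,1),f(1,1))
replace slot 1: 2·((-5)+(-1)) − 4 = -16 → (-16,-5,-1)
replace slot 2: 2·((-16)+(-1)) − (-5) = -29 → (-16,-29,-1)
replace slot 3: 2·((-16)+(-29)) − (-1) = -89 → (-16,-29,-89)
replace slot 1: 2·((-29)+(-89)) − (-16) = -220 → (-220,-29,-89)

-220,-29,-89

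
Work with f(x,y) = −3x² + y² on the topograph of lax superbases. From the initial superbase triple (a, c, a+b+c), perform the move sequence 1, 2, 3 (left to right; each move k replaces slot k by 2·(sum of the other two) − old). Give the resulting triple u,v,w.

start (-3,1,-2) = (f(1,0),f(0,1),f(1,1))
replace slot 1: 2·(1+(-2)) − (-3) = 1 → (1,1,-2)
replace slot 2: 2·(1+(-2)) − 1 = -3 → (1,-3,-2)
replace slot 3: 2·(1+(-3)) − (-2) = -2 → (1,-3,-2)

1,-3,-2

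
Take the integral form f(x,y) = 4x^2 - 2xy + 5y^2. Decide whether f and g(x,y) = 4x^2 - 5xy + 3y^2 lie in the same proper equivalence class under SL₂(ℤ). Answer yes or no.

D₁ = -76, D₂ = -23
discriminants differ ⇒ not SL₂(ℤ)-equivalent

no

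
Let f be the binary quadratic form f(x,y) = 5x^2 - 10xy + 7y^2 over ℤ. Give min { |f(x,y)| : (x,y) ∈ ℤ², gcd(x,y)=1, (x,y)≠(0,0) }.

translate: b→0 (≡-10 mod 10), so (5,-10,7)→(5,0,2)
flip: (5,0,2)→(2,0,5)
reduced (well bottom): (2,0,5) with a≤c, −a<b≤a
well minimum = a = 2

2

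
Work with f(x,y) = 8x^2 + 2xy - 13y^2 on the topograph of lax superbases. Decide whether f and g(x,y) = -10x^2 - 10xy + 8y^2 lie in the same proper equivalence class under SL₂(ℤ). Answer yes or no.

D₁ = 420, D₂ = 420
river cycle of f (length 4): (8, 18, -3), (-3, 18, 8), (8, 14, -7), (-7, 14, 8)
river cycle of g (length 6): (8, 10, -10), (-10, 10, 8), (8, 6, -12), (-12, 18, 2), (2, 18, -12), (-12, 6, 8)
cycles differ ⇒ inequivalent

no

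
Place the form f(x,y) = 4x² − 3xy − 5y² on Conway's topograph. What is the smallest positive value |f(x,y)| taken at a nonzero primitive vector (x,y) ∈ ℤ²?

descent: ρ → (-5,3,4)  [lands on river]
river: ρ → (4,5,-4)
river: ρ → (-4,3,5)
river: ρ → (5,7,-2)
river: ρ → (-2,9,1)
river: ρ → (1,9,-2)
river: ρ → (-2,7,5)
river: ρ → (5,3,-4)
river: ρ → (-4,5,4)
river: ρ → (4,3,-5)
river: ρ → (-5,7,2)
river: ρ → (2,9,-1)
river: ρ → (-1,9,2)
river: ρ → (2,7,-5)
closes: descent 1, river 14
min |a| on river = 1

1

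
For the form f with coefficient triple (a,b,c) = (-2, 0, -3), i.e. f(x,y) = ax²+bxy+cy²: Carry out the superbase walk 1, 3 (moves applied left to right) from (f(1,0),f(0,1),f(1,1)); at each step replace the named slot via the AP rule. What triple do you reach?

start (-2,-3,-5) = (f(1,0),f(0,1),f(1,1))
replace slot 1: 2·((-3)+(-5)) − (-2) = -14 → (-14,-3,-5)
replace slot 3: 2·((-14)+(-3)) − (-5) = -29 → (-14,-3,-29)

-14,-3,-29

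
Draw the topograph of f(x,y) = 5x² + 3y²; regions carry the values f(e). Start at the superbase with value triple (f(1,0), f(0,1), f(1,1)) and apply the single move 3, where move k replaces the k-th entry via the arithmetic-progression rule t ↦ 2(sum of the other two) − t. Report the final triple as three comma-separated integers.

start (5,3,8) = (f(1,0),f(0,1),f(1,1))
replace slot 3: 2·(5+3) − 8 = 8 → (5,3,8)

5,3,8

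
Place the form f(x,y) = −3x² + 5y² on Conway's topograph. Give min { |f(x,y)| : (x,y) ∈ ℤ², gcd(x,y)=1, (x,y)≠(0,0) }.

descent: ρ → (5,0,-3)
descent: ρ → (-3,6,2)  [lands on river]
river: ρ → (2,6,-3)
closes: descent 2, river 2
min |a| on river = 2

2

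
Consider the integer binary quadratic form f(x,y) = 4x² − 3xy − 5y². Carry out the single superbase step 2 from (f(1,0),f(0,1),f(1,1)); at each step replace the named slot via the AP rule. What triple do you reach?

start (4,-5,-4) = (f(1,0),f(0,1),f(1,1))
replace slot 2: 2·(4+(-4)) − (-5) = 5 → (4,5,-4)

4,5,-4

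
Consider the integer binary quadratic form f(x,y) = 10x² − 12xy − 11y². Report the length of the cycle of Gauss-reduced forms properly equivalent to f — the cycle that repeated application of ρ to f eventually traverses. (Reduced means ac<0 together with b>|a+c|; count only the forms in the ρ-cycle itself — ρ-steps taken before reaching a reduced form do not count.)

D = 584, ⌊√D⌋ = 24
descent: ρ → (-11,12,10)  [lands on river]
river: ρ → (10,8,-13)
river: ρ → (-13,18,5)
river: ρ → (5,22,-5)
river: ρ → (-5,18,13)
river: ρ → (13,8,-10)
river: ρ → (-10,12,11)
river: ρ → (11,10,-11)
ρ-cycle length = 8 (tail of 1 descent step not counted)

8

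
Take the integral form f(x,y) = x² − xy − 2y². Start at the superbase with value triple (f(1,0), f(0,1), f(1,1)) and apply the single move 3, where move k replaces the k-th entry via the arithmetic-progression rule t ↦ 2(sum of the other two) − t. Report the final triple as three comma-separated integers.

start (1,-2,-2) = (f(1,0),f(0,1),f(1,1))
replace slot 3: 2·(1+(-2)) − (-2) = 0 → (1,-2,0)

1,-2,0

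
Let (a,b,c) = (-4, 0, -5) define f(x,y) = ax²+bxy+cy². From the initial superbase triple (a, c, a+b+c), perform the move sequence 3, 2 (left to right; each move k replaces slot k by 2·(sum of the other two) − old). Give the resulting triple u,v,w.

start (-4,-5,-9) = (f(1,0),f(0,1),f(1,1))
replace slot 3: 2·((-4)+(-5)) − (-9) = -9 → (-4,-5,-9)
replace slot 2: 2·((-4)+(-9)) − (-5) = -21 → (-4,-21,-9)

-4,-21,-9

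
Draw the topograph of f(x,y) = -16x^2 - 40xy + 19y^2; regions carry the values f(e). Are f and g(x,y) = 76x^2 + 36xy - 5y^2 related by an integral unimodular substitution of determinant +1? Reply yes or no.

D₁ = 2816, D₂ = 2816
river cycle of f (length 12): (19, 40, -16), (-16, 24, 35), (35, 46, -5), (-5, 44, 44), (44, 44, -5), (-5, 46, 35), (35, 24, -16), (-16, 40, 19), (19, 36, -20), (-20, 44, 11), … (2 more)
river cycle of g (length 12): (-5, 44, 44), (44, 44, -5), (-5, 46, 35), (35, 24, -16), (-16, 40, 19), (19, 36, -20), (-20, 44, 11), (11, 44, -20), (-20, 36, 19), (19, 40, -16), … (2 more)
cycles coincide ⇒ equivalent

yes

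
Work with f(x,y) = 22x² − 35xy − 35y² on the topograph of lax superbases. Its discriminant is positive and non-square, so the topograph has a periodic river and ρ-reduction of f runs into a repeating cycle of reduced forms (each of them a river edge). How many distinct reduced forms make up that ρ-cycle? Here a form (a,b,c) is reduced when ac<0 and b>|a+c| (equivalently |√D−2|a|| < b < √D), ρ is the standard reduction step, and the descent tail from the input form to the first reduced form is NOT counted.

D = 4305, ⌊√D⌋ = 65
descent: ρ → (-35,35,22)  [lands on river]
river: ρ → (22,53,-17)
river: ρ → (-17,49,28)
river: ρ → (28,63,-3)
river: ρ → (-3,63,28)
river: ρ → (28,49,-17)
river: ρ → (-17,53,22)
river: ρ → (22,35,-35)
ρ-cycle length = 8 (tail of 1 descent step not counted)

8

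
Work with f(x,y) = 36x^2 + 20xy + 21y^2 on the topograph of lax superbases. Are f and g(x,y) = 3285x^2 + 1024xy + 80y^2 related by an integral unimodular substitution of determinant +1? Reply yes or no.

D₁ = -2624, D₂ = -2624
f: flip: (36,20,21)→(21,-20,36)
f: reduced (well bottom): (21,-20,36) with a≤c, −a<b≤a
g: flip: (3285,1024,80)→(80,-1024,3285)
g: translate: b→-64 (≡-1024 mod 160), so (80,-1024,3285)→(80,-64,21)
g: flip: (80,-64,21)→(21,64,80)
g: translate: b→-20 (≡64 mod 42), so (21,64,80)→(21,-20,36)
g: reduced (well bottom): (21,-20,36) with a≤c, −a<b≤a
reduced forms (21, -20, 36) vs (21, -20, 36) ⇒ equivalent

yes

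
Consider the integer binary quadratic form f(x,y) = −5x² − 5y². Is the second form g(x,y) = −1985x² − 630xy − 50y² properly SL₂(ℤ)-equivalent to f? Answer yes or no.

D₁ = -100, D₂ = -100
f is negative-definite; reduce −f:
−f: reduced (well bottom): (5,0,5) with a≤c, −a<b≤a
flip sign back: reduced form of f is (-5,0,-5)
g is negative-definite; reduce −g:
−g: flip: (1985,630,50)→(50,-630,1985)
−g: translate: b→-30 (≡-630 mod 100), so (50,-630,1985)→(50,-30,5)
−g: flip: (50,-30,5)→(5,30,50)
−g: translate: b→0 (≡30 mod 10), so (5,30,50)→(5,0,5)
−g: reduced (well bottom): (5,0,5) with a≤c, −a<b≤a
flip sign back: reduced form of g is (-5,0,-5)
reduced forms (-5, 0, -5) vs (-5, 0, -5) ⇒ equivalent

yes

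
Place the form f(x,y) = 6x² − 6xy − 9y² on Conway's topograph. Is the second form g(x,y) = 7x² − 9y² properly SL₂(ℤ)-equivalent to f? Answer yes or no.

D₁ = 252, D₂ = 252
river cycle of f (length 4): (-9, 6, 6), (6, 6, -9), (-9, 12, 3), (3, 12, -9)
river cycle of g (length 2): (7, 14, -2), (-2, 14, 7)
cycles differ ⇒ inequivalent

no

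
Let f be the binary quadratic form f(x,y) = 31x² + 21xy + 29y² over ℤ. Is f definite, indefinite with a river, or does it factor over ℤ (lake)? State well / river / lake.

D = b²−4ac = 21² − 4·31·29 = -3155
D < 0 ⇒ definite ⇒ every region one sign ⇒ single well

well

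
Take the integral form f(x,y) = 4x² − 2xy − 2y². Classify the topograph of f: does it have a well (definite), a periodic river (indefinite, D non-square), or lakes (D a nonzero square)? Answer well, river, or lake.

D = b²−4ac = (-2)² − 4·4·(-2) = 36
D = 6² is a perfect square ⇒ form factors over ℤ ⇒ lakes

lake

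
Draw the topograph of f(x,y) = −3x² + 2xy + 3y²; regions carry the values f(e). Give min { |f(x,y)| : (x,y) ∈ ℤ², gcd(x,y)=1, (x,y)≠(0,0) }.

river: ρ → (3,4,-2)
river: ρ → (-2,4,3)
river: ρ → (3,2,-3)
river: ρ → (-3,4,2)
river: ρ → (2,4,-3)
river: ρ → (-3,2,3)
closes: descent 0, river 6
min |a| on river = 2

2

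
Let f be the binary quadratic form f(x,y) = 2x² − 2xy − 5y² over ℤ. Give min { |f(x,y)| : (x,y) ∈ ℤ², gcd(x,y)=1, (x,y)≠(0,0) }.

descent: ρ → (-5,2,2)
descent: ρ → (2,6,-1)  [lands on river]
river: ρ → (-1,6,2)
closes: descent 2, river 2
min |a| on river = 1

1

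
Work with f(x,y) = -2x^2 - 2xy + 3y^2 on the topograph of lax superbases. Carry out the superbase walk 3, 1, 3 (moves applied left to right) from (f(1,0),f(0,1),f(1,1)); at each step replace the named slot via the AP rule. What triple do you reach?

start (-2,3,-1) = (f(1,0),f(0,1),f(1,1))
replace slot 3: 2·((-2)+3) − (-1) = 3 → (-2,3,3)
replace slot 1: 2·(3+3) − (-2) = 14 → (14,3,3)
replace slot 3: 2·(14+3) − 3 = 31 → (14,3,31)

14,3,31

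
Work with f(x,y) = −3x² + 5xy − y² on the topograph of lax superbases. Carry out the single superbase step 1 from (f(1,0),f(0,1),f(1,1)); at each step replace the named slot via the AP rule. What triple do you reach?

start (-3,-1,1) = (f(1,0),f(0,1),f(1,1))
replace slot 1: 2·((-1)+1) − (-3) = 3 → (3,-1,1)

3,-1,1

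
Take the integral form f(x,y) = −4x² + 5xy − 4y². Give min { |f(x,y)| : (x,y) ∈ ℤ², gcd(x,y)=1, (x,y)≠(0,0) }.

translate: b→3 (≡-5 mod 8), so (4,-5,4)→(4,3,3)
flip: (4,3,3)→(3,-3,4)
translate: b→3 (≡-3 mod 6), so (3,-3,4)→(3,3,4)
reduced (well bottom): (3,3,4) with a≤c, −a<b≤a
well minimum |f| = |-3| = 3 (negative-definite)

3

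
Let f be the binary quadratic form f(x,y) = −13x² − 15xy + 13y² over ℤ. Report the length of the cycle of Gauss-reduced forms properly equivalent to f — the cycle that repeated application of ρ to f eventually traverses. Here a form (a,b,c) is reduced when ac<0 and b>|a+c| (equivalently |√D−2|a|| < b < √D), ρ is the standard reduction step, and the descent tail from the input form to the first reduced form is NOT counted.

D = 901, ⌊√D⌋ = 30
descent: ρ → (13,15,-13)  [lands on river]
river: ρ → (-13,11,15)
river: ρ → (15,19,-9)
river: ρ → (-9,17,17)
river: ρ → (17,17,-9)
river: ρ → (-9,19,15)
river: ρ → (15,11,-13)
river: ρ → (-13,15,13)
river: ρ → (13,11,-15)
river: ρ → (-15,19,9)
river: ρ → (9,17,-17)
river: ρ → (-17,17,9)
river: ρ → (9,19,-15)
river: ρ → (-15,11,13)
ρ-cycle length = 14 (tail of 1 descent step not counted)

14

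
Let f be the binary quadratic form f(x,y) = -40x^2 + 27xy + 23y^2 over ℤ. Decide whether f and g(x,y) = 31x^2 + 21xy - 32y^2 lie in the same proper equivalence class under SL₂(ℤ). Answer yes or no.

D₁ = 4409, D₂ = 4409
river cycle of f (length 10): (23, 65, -2), (-2, 63, 55), (55, 47, -10), (-10, 53, 40), (40, 27, -23), (-23, 65, 2), (2, 63, -55), (-55, 47, 10), (10, 53, -40), (-40, 27, 23)
river cycle of g (length 18): (-32, 43, 20), (20, 37, -38), (-38, 39, 19), (19, 37, -40), (-40, 43, 16), (16, 53, -25), (-25, 47, 22), (22, 41, -31), (-31, 21, 32), (32, 43, -20), … (8 more)
cycles differ ⇒ inequivalent

no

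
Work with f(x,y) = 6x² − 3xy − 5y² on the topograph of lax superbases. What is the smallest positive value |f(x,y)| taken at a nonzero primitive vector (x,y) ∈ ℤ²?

descent: ρ → (-5,3,6)  [lands on river]
river: ρ → (6,9,-2)
river: ρ → (-2,11,1)
river: ρ → (1,11,-2)
river: ρ → (-2,9,6)
river: ρ → (6,3,-5)
river: ρ → (-5,7,4)
river: ρ → (4,9,-3)
river: ρ → (-3,9,4)
river: ρ → (4,7,-5)
closes: descent 1, river 10
min |a| on river = 1

1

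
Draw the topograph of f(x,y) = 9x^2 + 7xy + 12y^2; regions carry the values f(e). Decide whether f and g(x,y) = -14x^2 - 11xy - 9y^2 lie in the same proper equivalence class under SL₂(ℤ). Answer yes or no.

D₁ = -383, D₂ = -383
f: reduced (well bottom): (9,7,12) with a≤c, −a<b≤a
g is negative-definite; reduce −g:
−g: flip: (14,11,9)→(9,-11,14)
−g: translate: b→7 (≡-11 mod 18), so (9,-11,14)→(9,7,12)
−g: reduced (well bottom): (9,7,12) with a≤c, −a<b≤a
flip sign back: reduced form of g is (-9,-7,-12)
reduced forms (9, 7, 12) vs (-9, -7, -12) ⇒ inequivalent

no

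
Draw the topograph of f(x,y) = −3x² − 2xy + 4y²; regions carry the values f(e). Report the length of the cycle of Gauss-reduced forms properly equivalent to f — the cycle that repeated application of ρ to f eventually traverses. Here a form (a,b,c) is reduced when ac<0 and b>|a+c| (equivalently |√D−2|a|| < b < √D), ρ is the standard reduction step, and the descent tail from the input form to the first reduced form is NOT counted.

D = 52, ⌊√D⌋ = 7
descent: ρ → (4,2,-3)  [lands on river]
river: ρ → (-3,4,3)
river: ρ → (3,2,-4)
river: ρ → (-4,6,1)
river: ρ → (1,6,-4)
river: ρ → (-4,2,3)
river: ρ → (3,4,-3)
river: ρ → (-3,2,4)
river: ρ → (4,6,-1)
river: ρ → (-1,6,4)
ρ-cycle length = 10 (tail of 1 descent step not counted)

10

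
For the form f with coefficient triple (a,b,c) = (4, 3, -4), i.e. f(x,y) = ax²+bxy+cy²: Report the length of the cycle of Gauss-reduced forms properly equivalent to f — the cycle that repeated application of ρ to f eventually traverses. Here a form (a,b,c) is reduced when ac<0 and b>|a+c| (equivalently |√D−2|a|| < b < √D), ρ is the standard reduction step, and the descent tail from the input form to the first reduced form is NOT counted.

D = 73, ⌊√D⌋ = 8
river: ρ → (-4,5,3)
river: ρ → (3,7,-2)
river: ρ → (-2,5,6)
river: ρ → (6,7,-1)
river: ρ → (-1,7,6)
river: ρ → (6,5,-2)
river: ρ → (-2,7,3)
river: ρ → (3,5,-4)
river: ρ → (-4,3,4)
river: ρ → (4,5,-3)
river: ρ → (-3,7,2)
river: ρ → (2,5,-6)
river: ρ → (-6,7,1)
river: ρ → (1,7,-6)
river: ρ → (-6,5,2)
river: ρ → (2,7,-3)
river: ρ → (-3,5,4)
river: ρ → (4,3,-4)
ρ-cycle length = 18 (tail of 0 descent steps not counted)

18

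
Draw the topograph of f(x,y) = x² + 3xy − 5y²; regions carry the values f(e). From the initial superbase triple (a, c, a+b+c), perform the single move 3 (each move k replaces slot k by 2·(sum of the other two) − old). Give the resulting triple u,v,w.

start (1,-5,-1) = (f(1,0),f(0,1),f(1,1))
replace slot 3: 2·(1+(-5)) − (-1) = -7 → (1,-5,-7)

1,-5,-7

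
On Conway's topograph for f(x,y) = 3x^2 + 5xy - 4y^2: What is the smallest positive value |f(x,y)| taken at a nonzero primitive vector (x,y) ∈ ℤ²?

river: ρ → (-4,3,4)
river: ρ → (4,5,-3)
river: ρ → (-3,7,2)
river: ρ → (2,5,-6)
river: ρ → (-6,7,1)
river: ρ → (1,7,-6)
river: ρ → (-6,5,2)
river: ρ → (2,7,-3)
river: ρ → (-3,5,4)
river: ρ → (4,3,-4)
river: ρ → (-4,5,3)
river: ρ → (3,7,-2)
river: ρ → (-2,5,6)
river: ρ → (6,7,-1)
river: ρ → (-1,7,6)
river: ρ → (6,5,-2)
river: ρ → (-2,7,3)
river: ρ → (3,5,-4)
closes: descent 0, river 18
min |a| on river = 1

1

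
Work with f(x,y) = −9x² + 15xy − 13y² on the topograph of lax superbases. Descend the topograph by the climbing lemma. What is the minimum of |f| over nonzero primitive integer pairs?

translate: b→3 (≡-15 mod 18), so (9,-15,13)→(9,3,7)
flip: (9,3,7)→(7,-3,9)
reduced (well bottom): (7,-3,9) with a≤c, −a<b≤a
well minimum |f| = |-7| = 7 (negative-definite)

7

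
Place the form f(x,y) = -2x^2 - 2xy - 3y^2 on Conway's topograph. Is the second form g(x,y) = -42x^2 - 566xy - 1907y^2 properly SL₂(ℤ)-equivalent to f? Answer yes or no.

D₁ = -20, D₂ = -20
f is negative-definite; reduce −f:
−f: reduced (well bottom): (2,2,3) with a≤c, −a<b≤a
flip sign back: reduced form of f is (-2,-2,-3)
g is negative-definite; reduce −g:
−g: translate: b→-22 (≡566 mod 84), so (42,566,1907)→(42,-22,3)
−g: flip: (42,-22,3)→(3,22,42)
−g: translate: b→-2 (≡22 mod 6), so (3,22,42)→(3,-2,2)
−g: flip: (3,-2,2)→(2,2,3)
−g: reduced (well bottom): (2,2,3) with a≤c, −a<b≤a
flip sign back: reduced form of g is (-2,-2,-3)
reduced forms (-2, -2, -3) vs (-2, -2, -3) ⇒ equivalent

yes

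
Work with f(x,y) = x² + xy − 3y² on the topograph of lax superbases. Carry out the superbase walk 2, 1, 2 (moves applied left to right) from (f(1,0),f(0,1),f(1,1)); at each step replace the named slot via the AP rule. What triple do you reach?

start (1,-3,-1) = (f(1,0),f(0,1),f(1,1))
replace slot 2: 2·(1+(-1)) − (-3) = 3 → (1,3,-1)
replace slot 1: 2·(3+(-1)) − 1 = 3 → (3,3,-1)
replace slot 2: 2·(3+(-1)) − 3 = 1 → (3,1,-1)

3,1,-1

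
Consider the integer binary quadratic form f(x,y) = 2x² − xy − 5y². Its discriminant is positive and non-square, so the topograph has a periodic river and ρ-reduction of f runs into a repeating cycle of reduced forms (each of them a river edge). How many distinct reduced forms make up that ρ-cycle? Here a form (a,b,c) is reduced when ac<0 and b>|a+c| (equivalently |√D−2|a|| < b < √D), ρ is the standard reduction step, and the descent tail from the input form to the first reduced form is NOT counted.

D = 41, ⌊√D⌋ = 6
descent: ρ → (-5,1,2)
descent: ρ → (2,3,-4)  [lands on river]
river: ρ → (-4,5,1)
river: ρ → (1,5,-4)
river: ρ → (-4,3,2)
river: ρ → (2,5,-2)
river: ρ → (-2,3,4)
river: ρ → (4,5,-1)
river: ρ → (-1,5,4)
river: ρ → (4,3,-2)
river: ρ → (-2,5,2)
ρ-cycle length = 10 (tail of 2 descent steps not counted)

10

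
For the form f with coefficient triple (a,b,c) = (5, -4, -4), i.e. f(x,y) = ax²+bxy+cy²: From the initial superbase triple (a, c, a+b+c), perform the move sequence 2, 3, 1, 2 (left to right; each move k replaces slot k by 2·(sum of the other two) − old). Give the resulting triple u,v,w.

start (5,-4,-3) = (f(1,0),f(0,1),f(1,1))
replace slot 2: 2·(5+(-3)) − (-4) = 8 → (5,8,-3)
replace slot 3: 2·(5+8) − (-3) = 29 → (5,8,29)
replace slot 1: 2·(8+29) − 5 = 69 → (69,8,29)
replace slot 2: 2·(69+29) − 8 = 188 → (69,188,29)

69,188,29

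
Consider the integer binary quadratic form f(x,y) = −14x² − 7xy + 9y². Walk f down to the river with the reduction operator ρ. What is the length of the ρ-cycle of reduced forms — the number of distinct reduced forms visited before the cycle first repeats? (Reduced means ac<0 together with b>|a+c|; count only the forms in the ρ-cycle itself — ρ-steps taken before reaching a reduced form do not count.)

D = 553, ⌊√D⌋ = 23
descent: ρ → (9,7,-14)  [lands on river]
river: ρ → (-14,21,2)
river: ρ → (2,23,-3)
river: ρ → (-3,19,16)
river: ρ → (16,13,-6)
river: ρ → (-6,23,1)
river: ρ → (1,23,-6)
river: ρ → (-6,13,16)
river: ρ → (16,19,-3)
river: ρ → (-3,23,2)
river: ρ → (2,21,-14)
river: ρ → (-14,7,9)
river: ρ → (9,11,-12)
river: ρ → (-12,13,8)
river: ρ → (8,19,-6)
river: ρ → (-6,17,11)
river: ρ → (11,5,-12)
river: ρ → (-12,19,4)
river: ρ → (4,21,-7)
river: ρ → (-7,21,4)
river: ρ → (4,19,-12)
river: ρ → (-12,5,11)
river: ρ → (11,17,-6)
river: ρ → (-6,19,8)
river: ρ → (8,13,-12)
river: ρ → (-12,11,9)
ρ-cycle length = 26 (tail of 1 descent step not counted)

26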